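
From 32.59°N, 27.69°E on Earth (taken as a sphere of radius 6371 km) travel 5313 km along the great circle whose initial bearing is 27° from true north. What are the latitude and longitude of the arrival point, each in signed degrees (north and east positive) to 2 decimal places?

Angular distance δ = d/R = 5313/6371 = 0.83394 rad; initial bearing θ = 0.4712 rad.
sin φ₂ = sin φ₁ cos δ + cos φ₁ sin δ cos θ = (0.5386)(0.6720) + (0.8425)(0.7406)(0.8910) = 0.9179, so φ₂ = 66.62°.
Δλ = atan2(sin θ sin δ cos φ₁, cos δ − sin φ₁ sin φ₂) = atan2(0.2833, 0.1776) = 57.920°.
λ₂ = 27.690° + 57.920° = 85.61°.

66.62°, 85.61°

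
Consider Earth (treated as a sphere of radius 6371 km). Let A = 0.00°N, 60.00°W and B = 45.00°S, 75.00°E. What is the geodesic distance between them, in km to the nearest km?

In radians: φ₁ = 0.0000, φ₂ = -0.7854, Δλ = 135.000° = 2.3562 rad.
Haversine: a = sin²(Δφ/2) + cos φ₁ cos φ₂ sin²(Δλ/2) = 0.1464 + (1.0000)(0.7071)(0.8536) = 0.75000.
Central angle c = 2·arcsin(√a) = 2.09440 rad.
Distance = R·c = 6371 × 2.0944 ≈ 13343 km.

13343 km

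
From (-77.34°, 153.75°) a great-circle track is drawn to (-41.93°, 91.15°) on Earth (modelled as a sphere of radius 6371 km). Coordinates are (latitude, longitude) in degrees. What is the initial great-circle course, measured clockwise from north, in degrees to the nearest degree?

With φ₁ = -1.3498, φ₂ = -0.7318, Δλ = -1.0926 rad, the forward-azimuth formula gives
θ = atan2( sin Δλ cos φ₂ , cos φ₁ sin φ₂ − sin φ₁ cos φ₂ cos Δλ ) = atan2(-0.6605, 0.1876) = -74.14°.
Adding 360° brings this into [0°, 360°): 286°.

286°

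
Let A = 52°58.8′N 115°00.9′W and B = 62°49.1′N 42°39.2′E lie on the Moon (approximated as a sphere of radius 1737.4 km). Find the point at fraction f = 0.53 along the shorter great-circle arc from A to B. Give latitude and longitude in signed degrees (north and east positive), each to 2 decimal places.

Central angle δ = 1.0975 rad. Interpolating on the sphere with fraction f = 0.53:
P = [sin((1−f)δ)·A + sin(fδ)·B] / sin δ = 0.5542·A + 0.6173·B in Cartesian coordinates,
giving P = (0.0663, -0.1113, 0.9916), i.e. latitude 82.56°, longitude -59.22°.

82.56°, -59.22°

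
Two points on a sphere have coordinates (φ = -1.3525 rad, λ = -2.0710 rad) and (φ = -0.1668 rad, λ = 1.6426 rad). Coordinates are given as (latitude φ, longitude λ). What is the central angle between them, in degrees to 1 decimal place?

In radians: φ₁ = -1.3525, φ₂ = -0.1668, Δλ = -147.226° = -2.5696 rad.
Haversine: a = sin²(Δφ/2) + cos φ₁ cos φ₂ sin²(Δλ/2) = 0.3122 + (0.2166)(0.9861)(0.9204) = 0.50874.
Central angle c = 2·arcsin(√a) = 1.58828 rad.
So the angular separation is 91.0°.

91.0°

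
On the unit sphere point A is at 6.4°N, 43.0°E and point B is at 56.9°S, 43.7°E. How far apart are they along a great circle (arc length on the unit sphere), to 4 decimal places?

Let φ₁ = 0.1117 rad, φ₂ = -0.9931 rad, and Δλ = 0.0122 rad.
cos c = sin φ₁ sin φ₂ + cos φ₁ cos φ₂ cos Δλ = (0.1115)(-0.8377) + (0.9938)(0.5461)(0.9999) = 0.44928,
so c = arccos(0.44928) = 1.10484 rad.
On the unit sphere the arc length equals the central angle: 1.1048.

1.1048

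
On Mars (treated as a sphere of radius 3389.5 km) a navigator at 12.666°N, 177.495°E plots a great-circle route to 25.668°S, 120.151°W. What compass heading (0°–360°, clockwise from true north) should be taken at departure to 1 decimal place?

122.8°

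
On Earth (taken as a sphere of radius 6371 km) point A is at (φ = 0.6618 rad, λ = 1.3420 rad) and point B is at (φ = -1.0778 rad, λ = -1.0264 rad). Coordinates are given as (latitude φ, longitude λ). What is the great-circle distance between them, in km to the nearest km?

16007 km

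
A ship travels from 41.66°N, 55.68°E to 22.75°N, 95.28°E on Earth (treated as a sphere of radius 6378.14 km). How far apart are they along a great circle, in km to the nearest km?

In radians: φ₁ = 0.7271, φ₂ = 0.3971, Δλ = 39.600° = 0.6912 rad.
Haversine: a = sin²(Δφ/2) + cos φ₁ cos φ₂ sin²(Δλ/2) = 0.0270 + (0.7471)(0.9222)(0.1147) = 0.10604.
Central angle c = 2·arcsin(√a) = 0.66338 rad.
Distance = R·c = 6378.14 × 0.6634 ≈ 4231 km.

4231 km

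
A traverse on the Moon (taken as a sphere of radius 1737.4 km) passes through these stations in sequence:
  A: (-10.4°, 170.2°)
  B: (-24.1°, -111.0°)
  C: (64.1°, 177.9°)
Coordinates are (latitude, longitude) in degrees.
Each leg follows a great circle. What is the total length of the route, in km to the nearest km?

Leg A→B: central angle 1.3201 rad, distance 2293.5 km.
Leg B→C: central angle 1.8113 rad, distance 3146.9 km.
Total: 2293.5 + 3146.9 ≈ 5440 km.

5440 km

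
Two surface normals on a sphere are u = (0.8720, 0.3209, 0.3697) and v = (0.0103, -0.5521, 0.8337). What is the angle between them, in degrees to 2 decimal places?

u·v = 0.1400; |u| = 1.0000, |v| = 1.0000.
cos θ = (u·v)/(|u||v|) = 0.1400, so θ = 81.95°.

81.95°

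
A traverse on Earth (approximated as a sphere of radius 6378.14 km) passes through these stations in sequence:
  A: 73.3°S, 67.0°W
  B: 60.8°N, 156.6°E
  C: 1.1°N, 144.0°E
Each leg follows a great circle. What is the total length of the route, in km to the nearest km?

24505 km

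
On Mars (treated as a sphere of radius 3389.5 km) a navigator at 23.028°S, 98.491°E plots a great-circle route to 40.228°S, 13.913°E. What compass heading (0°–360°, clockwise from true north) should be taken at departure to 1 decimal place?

Δλ = -84.578° = -1.4762 rad.
y = sin Δλ · cos φ₂ = (-0.9955)(0.7635) = -0.7601
x = cos φ₁ sin φ₂ − sin φ₁ cos φ₂ cos Δλ = (0.9203)(-0.6458) − (-0.3912)(0.7635)(0.0945) = -0.5661
θ = atan2(y, x) = -126.68°; adding 360° gives 233.3°.

233.3°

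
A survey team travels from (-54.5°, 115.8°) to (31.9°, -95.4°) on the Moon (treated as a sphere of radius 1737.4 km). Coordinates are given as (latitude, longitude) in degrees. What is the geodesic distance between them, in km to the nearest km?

With latitudes φ₁ = -54.500°, φ₂ = 31.900° and longitude difference Δλ = 148.800°:
cos c = sin φ₁ sin φ₂ + cos φ₁ cos φ₂ cos Δλ = (-0.8141)(0.5284) + (0.5807)(0.8490)(-0.8554) = -0.85190,
so c = arccos(-0.85190) = 2.59041 rad.
Distance = R·c = 1737.4 × 2.5904 ≈ 4501 km.

4501 km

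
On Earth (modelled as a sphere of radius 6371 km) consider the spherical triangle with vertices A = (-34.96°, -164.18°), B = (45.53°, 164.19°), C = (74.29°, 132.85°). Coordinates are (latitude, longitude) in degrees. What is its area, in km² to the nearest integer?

5059819 km²

Side lengths (central angles): a = 0.5568, b = 2.0384, c = 1.4908 rad; semiperimeter s = 2.0430.
By l'Huilier's theorem, tan(E/4) = √[tan(s/2) tan((s−a)/2) tan((s−b)/2) tan((s−c)/2)], giving spherical excess E = 0.1247 rad.
Area = E·R² = 0.1247 × (6371)² ≈ 5059819 km².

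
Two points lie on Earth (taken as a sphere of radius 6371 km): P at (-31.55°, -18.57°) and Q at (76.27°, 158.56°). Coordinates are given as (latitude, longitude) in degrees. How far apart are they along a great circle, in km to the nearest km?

Let φ₁ = -0.5507 rad, φ₂ = 1.3312 rad, and Δλ = 3.0915 rad.
Haversine: a = sin²(Δφ/2) + cos φ₁ cos φ₂ sin²(Δλ/2) = 0.6530 + (0.8522)(0.2373)(0.9994) = 0.85515.
Central angle c = 2·arcsin(√a) = 2.36072 rad.
Distance = R·c = 6371 × 2.3607 ≈ 15040 km.

15040 km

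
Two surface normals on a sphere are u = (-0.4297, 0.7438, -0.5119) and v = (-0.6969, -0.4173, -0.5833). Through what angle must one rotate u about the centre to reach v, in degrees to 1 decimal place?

u·v = 0.2877; |u| = 1.0000, |v| = 1.0000.
cos θ = (u·v)/(|u||v|) = 0.2877, so θ = 73.3°.

73.3°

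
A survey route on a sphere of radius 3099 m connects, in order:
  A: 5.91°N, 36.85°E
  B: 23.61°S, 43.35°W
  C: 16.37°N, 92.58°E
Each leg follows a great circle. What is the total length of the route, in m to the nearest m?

11985 m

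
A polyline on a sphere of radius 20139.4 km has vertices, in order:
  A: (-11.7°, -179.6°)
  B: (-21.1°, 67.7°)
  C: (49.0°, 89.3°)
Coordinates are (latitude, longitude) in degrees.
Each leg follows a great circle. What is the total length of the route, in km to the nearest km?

Leg A→B: central angle 1.8541 rad, distance 37340.9 km.
Leg B→C: central angle 1.2688 rad, distance 25553.5 km.
Total: 37340.9 + 25553.5 ≈ 62894 km.

62894 km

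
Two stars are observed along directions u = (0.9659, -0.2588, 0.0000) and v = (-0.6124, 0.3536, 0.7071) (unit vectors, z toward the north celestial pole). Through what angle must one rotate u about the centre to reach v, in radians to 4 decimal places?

2.3227 rad

u·v = -0.6830; |u| = 1.0000, |v| = 1.0000.
cos θ = (u·v)/(|u||v|) = -0.6830, so θ = 2.3227 rad.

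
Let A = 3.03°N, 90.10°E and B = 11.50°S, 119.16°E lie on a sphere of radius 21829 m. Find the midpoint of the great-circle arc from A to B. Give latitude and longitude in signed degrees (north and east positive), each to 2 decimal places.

-4.37°, 104.49°

Central angle δ = 0.5646 rad. Interpolating on the sphere with fraction f = 0.5:
P = [sin((1−f)δ)·A + sin(fδ)·B] / sin δ = 0.5206·A + 0.5206·B in Cartesian coordinates,
giving P = (-0.2495, 0.9654, -0.0763), i.e. latitude -4.37°, longitude 104.49°.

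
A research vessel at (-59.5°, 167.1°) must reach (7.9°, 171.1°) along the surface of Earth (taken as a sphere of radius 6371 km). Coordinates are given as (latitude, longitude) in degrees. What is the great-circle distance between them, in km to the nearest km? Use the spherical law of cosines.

7503 km

With latitudes φ₁ = -59.500°, φ₂ = 7.900° and longitude difference Δλ = 4.000°:
cos c = sin φ₁ sin φ₂ + cos φ₁ cos φ₂ cos Δλ = (-0.8616)(0.1374) + (0.5075)(0.9905)(0.9976) = 0.38307,
so c = arccos(0.38307) = 1.17768 rad.
Distance = R·c = 6371 × 1.1777 ≈ 7503 km.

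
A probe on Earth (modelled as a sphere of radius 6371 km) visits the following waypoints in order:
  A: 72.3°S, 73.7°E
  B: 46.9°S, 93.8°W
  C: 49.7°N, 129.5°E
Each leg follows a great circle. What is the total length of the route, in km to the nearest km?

Leg A→B: central angle 1.0555 rad, distance 6724.7 km.
Leg B→C: central angle 2.6435 rad, distance 16841.8 km.
Total: 6724.7 + 16841.8 ≈ 23566 km.

23566 km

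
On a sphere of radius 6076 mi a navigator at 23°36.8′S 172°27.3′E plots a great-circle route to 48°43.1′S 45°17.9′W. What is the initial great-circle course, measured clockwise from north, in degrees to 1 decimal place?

155.8°

Δλ = 142.247° = 2.4827 rad.
y = sin Δλ · cos φ₂ = (0.6123)(0.6598) = 0.4039
x = cos φ₁ sin φ₂ − sin φ₁ cos φ₂ cos Δλ = (0.9163)(-0.7515) − (-0.4006)(0.6598)(-0.7907) = -0.8975
θ = atan2(y, x) = 155.77°, so the bearing is 155.8°.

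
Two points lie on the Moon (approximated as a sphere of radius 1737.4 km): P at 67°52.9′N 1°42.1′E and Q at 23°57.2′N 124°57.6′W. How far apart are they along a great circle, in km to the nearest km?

2431 km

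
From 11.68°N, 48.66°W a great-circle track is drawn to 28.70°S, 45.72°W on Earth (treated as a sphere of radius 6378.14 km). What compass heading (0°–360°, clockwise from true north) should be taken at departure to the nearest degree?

176°

With φ₁ = 0.2039, φ₂ = -0.5009, Δλ = 0.0513 rad, the forward-azimuth formula gives
θ = atan2( sin Δλ cos φ₂ , cos φ₁ sin φ₂ − sin φ₁ cos φ₂ cos Δλ ) = atan2(0.0450, -0.6476) = 176.03°.
So the initial bearing is 176°.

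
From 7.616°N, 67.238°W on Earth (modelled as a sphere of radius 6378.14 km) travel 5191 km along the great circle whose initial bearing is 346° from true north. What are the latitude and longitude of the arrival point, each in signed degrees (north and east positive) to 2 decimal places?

Angular distance δ = d/R = 5191/6378.14 = 0.81387 rad; initial bearing θ = 6.0388 rad.
sin φ₂ = sin φ₁ cos δ + cos φ₁ sin δ cos θ = (0.1325)(0.6867) + (0.9912)(0.7270)(0.9703) = 0.7901, so φ₂ = 52.20°.
Δλ = atan2(sin θ sin δ cos φ₁, cos δ − sin φ₁ sin φ₂) = atan2(-0.1743, 0.5820) = -16.674°.
λ₂ = -67.238° − 16.674° = -83.91°.

52.20°, -83.91°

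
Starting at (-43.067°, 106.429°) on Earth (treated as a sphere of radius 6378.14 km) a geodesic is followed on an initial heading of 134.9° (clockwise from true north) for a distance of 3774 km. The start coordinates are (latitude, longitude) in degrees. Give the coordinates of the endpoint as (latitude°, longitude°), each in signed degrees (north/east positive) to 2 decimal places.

-58.69°, 155.92°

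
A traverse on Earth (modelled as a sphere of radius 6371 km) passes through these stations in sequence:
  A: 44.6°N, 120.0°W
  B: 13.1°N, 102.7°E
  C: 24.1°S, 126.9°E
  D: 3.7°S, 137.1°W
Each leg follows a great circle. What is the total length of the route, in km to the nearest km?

27637 km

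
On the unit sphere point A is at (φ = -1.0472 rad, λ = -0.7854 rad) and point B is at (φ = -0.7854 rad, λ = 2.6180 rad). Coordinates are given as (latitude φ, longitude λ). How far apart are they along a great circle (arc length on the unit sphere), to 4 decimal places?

1.2965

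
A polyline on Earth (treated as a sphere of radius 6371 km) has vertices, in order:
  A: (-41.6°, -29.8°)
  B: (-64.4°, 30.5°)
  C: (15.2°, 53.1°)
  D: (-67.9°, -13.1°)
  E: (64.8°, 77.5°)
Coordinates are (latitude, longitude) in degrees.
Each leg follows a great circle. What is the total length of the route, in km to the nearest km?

40561 km

Leg A→B: central angle 0.7093 rad, distance 4518.7 km.
Leg B→C: central angle 1.4217 rad, distance 9057.9 km.
Leg C→D: central angle 1.6674 rad, distance 10622.7 km.
Leg D→E: central angle 2.5681 rad, distance 16361.5 km.
Total: 4518.7 + 9057.9 + 10622.7 + 16361.5 ≈ 40561 km.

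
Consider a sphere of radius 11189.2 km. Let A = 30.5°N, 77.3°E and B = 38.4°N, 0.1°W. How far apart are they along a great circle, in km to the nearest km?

12195 km

Let φ₁ = 0.5323 rad, φ₂ = 0.6702 rad, and Δλ = -1.3509 rad.
cos c = sin φ₁ sin φ₂ + cos φ₁ cos φ₂ cos Δλ = (0.5075)(0.6211) + (0.8616)(0.7837)(0.2181) = 0.46256,
so c = arccos(0.46256) = 1.08992 rad.
Distance = R·c = 11189.2 × 1.0899 ≈ 12195 km.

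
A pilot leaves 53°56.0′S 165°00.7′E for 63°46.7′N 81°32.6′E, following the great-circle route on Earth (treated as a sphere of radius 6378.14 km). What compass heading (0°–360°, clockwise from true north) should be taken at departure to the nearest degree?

With φ₁ = -0.9413, φ₂ = 1.1131, Δλ = -1.4568 rad, the forward-azimuth formula gives
θ = atan2( sin Δλ cos φ₂ , cos φ₁ sin φ₂ − sin φ₁ cos φ₂ cos Δλ ) = atan2(-0.4390, 0.5688) = -37.66°.
Adding 360° brings this into [0°, 360°): 322°.

322°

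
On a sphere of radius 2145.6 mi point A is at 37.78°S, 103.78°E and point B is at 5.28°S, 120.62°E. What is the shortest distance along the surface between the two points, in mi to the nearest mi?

In radians: φ₁ = -0.6594, φ₂ = -0.0922, Δλ = 16.840° = 0.2939 rad.
cos c = sin φ₁ sin φ₂ + cos φ₁ cos φ₂ cos Δλ = (-0.6126)(-0.0920) + (0.7904)(0.9958)(0.9571) = 0.80964,
so c = arccos(0.80964) = 0.62725 rad.
Distance = R·c = 2145.6 × 0.6273 ≈ 1346 mi.

1346 mi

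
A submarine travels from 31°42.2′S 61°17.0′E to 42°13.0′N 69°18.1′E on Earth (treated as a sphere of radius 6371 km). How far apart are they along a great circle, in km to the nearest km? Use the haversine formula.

With latitudes φ₁ = -31.703°, φ₂ = 42.217° and longitude difference Δλ = 8.018°:
Haversine: a = sin²(Δφ/2) + cos φ₁ cos φ₂ sin²(Δλ/2) = 0.3615 + (0.8508)(0.7406)(0.0049) = 0.36459.
Central angle c = 2·arcsin(√a) = 1.29655 rad.
Distance = R·c = 6371 × 1.2966 ≈ 8260 km.

8260 km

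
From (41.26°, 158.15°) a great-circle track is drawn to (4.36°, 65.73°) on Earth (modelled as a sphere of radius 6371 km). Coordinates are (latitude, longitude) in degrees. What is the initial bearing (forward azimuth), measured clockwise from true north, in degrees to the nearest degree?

With φ₁ = 0.7201, φ₂ = 0.0761, Δλ = -1.6130 rad, the forward-azimuth formula gives
θ = atan2( sin Δλ cos φ₂ , cos φ₁ sin φ₂ − sin φ₁ cos φ₂ cos Δλ ) = atan2(-0.9962, 0.0849) = -85.13°.
Adding 360° brings this into [0°, 360°): 275°.

275°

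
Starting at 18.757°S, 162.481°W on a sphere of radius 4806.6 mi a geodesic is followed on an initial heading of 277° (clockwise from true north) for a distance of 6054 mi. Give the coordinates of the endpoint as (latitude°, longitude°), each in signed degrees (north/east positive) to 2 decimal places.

0.65°, 126.63°

Angular distance δ = d/R = 6054/4806.6 = 1.25952 rad; initial bearing θ = 4.8346 rad.
sin φ₂ = sin φ₁ cos δ + cos φ₁ sin δ cos θ = (-0.3216)(0.3063) + (0.9469)(0.9519)(0.1219) = 0.0114, so φ₂ = 0.65°.
Δλ = atan2(sin θ sin δ cos φ₁, cos δ − sin φ₁ sin φ₂) = atan2(-0.8947, 0.3099) = -70.893°.
λ₂ = -162.481° − 70.893° = -233.37° → 126.63° after wrapping to (−180°, 180°].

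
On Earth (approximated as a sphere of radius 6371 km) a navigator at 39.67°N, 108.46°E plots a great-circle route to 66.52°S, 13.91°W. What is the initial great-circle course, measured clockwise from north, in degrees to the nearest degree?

With φ₁ = 0.6924, φ₂ = -1.1610, Δλ = -2.1358 rad, the forward-azimuth formula gives
θ = atan2( sin Δλ cos φ₂ , cos φ₁ sin φ₂ − sin φ₁ cos φ₂ cos Δλ ) = atan2(-0.3365, -0.5698) = -149.44°.
Adding 360° brings this into [0°, 360°): 211°.

211°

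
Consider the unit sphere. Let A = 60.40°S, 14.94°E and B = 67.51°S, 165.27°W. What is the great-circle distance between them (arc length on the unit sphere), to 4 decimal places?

With latitudes φ₁ = -60.400°, φ₂ = -67.510° and longitude difference Δλ = 179.790°:
cos c = sin φ₁ sin φ₂ + cos φ₁ cos φ₂ cos Δλ = (-0.8695)(-0.9239) + (0.4939)(0.3825)(-1.0000) = 0.61442,
so c = arccos(0.61442) = 0.90914 rad.
On the unit sphere the arc length equals the central angle: 0.9091.

0.9091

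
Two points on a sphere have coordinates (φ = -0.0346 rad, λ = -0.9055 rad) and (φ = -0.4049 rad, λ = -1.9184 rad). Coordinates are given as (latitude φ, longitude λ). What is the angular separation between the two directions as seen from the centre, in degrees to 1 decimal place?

60.0°

In radians: φ₁ = -0.0346, φ₂ = -0.4049, Δλ = -58.035° = -1.0129 rad.
cos c = sin φ₁ sin φ₂ + cos φ₁ cos φ₂ cos Δλ = (-0.0346)(-0.3939) + (0.9994)(0.9191)(0.5294) = 0.49993,
so c = arccos(0.49993) = 1.04728 rad.
So the angular separation is 60.0°.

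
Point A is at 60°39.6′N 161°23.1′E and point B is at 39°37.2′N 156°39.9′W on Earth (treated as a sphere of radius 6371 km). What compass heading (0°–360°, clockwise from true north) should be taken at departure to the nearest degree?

110°

With φ₁ = 1.0587, φ₂ = 0.6915, Δλ = 0.7322 rad, the forward-azimuth formula gives
θ = atan2( sin Δλ cos φ₂ , cos φ₁ sin φ₂ − sin φ₁ cos φ₂ cos Δλ ) = atan2(0.5149, -0.1869) = 109.95°.
So the initial bearing is 110°.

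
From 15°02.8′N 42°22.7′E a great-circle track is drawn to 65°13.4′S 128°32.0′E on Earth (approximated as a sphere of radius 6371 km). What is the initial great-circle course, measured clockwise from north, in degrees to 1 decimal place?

154.7°

Δλ = 86.155° = 1.5037 rad.
y = sin Δλ · cos φ₂ = (0.9977)(0.4191) = 0.4181
x = cos φ₁ sin φ₂ − sin φ₁ cos φ₂ cos Δλ = (0.9657)(-0.9079) − (0.2596)(0.4191)(0.0671) = -0.8841
θ = atan2(y, x) = 154.69°, so the bearing is 154.7°.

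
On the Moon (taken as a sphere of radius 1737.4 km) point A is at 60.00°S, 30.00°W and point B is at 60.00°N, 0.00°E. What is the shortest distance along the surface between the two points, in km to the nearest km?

In radians: φ₁ = -1.0472, φ₂ = 1.0472, Δλ = 30.000° = 0.5236 rad.
cos c = sin φ₁ sin φ₂ + cos φ₁ cos φ₂ cos Δλ = (-0.8660)(0.8660) + (0.5000)(0.5000)(0.8660) = -0.53349,
so c = arccos(-0.53349) = 2.13352 rad.
Distance = R·c = 1737.4 × 2.1335 ≈ 3707 km.

3707 km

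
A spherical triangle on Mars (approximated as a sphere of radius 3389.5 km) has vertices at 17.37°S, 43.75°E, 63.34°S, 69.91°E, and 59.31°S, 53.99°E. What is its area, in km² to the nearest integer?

Side lengths (central angles): a = 0.1502, b = 0.7435, c = 0.8617 rad; semiperimeter s = 0.8777.
By l'Huilier's theorem, tan(E/4) = √[tan(s/2) tan((s−a)/2) tan((s−b)/2) tan((s−c)/2)], giving spherical excess E = 0.0392 rad.
Area = E·R² = 0.0392 × (3389.5)² ≈ 450600 km².

450600 km²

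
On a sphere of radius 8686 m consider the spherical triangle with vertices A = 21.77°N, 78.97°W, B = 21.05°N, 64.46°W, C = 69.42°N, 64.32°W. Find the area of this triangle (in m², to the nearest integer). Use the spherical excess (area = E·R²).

7946808 m²

Side lengths (central angles): a = 0.8442, b = 0.8459, c = 0.2360 rad; semiperimeter s = 0.9631.
By l'Huilier's theorem, tan(E/4) = √[tan(s/2) tan((s−a)/2) tan((s−b)/2) tan((s−c)/2)], giving spherical excess E = 0.1053 rad.
Area = E·R² = 0.1053 × (8686)² ≈ 7946808 m².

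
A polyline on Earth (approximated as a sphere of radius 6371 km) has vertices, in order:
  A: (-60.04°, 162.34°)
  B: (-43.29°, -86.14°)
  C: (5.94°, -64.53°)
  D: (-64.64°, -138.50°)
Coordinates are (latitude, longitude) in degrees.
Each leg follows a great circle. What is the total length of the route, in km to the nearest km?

22702 km

Leg A→B: central angle 1.0920 rad, distance 6957.1 km.
Leg B→C: central angle 0.9246 rad, distance 5890.8 km.
Leg C→D: central angle 1.5467 rad, distance 9853.8 km.
Total: 6957.1 + 5890.8 + 9853.8 ≈ 22702 km.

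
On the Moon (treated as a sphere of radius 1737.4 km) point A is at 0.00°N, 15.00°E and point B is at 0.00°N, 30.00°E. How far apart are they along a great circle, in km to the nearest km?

With latitudes φ₁ = 0.000°, φ₂ = 0.000° and longitude difference Δλ = 15.000°:
cos c = sin φ₁ sin φ₂ + cos φ₁ cos φ₂ cos Δλ = (0.0000)(0.0000) + (1.0000)(1.0000)(0.9659) = 0.96593,
so c = arccos(0.96593) = 0.26180 rad.
Distance = R·c = 1737.4 × 0.2618 ≈ 455 km.

455 km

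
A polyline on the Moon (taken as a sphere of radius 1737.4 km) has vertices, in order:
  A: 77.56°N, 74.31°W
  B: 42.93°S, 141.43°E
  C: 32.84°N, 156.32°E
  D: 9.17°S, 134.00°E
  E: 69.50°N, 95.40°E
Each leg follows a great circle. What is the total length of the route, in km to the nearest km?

10601 km

Leg A→B: central angle 2.4867 rad, distance 4320.5 km.
Leg B→C: central angle 1.3437 rad, distance 2334.5 km.
Leg C→D: central angle 0.8218 rad, distance 1427.8 km.
Leg D→E: central angle 1.4496 rad, distance 2518.5 km.
Total: 4320.5 + 2334.5 + 1427.8 + 2518.5 ≈ 10601 km.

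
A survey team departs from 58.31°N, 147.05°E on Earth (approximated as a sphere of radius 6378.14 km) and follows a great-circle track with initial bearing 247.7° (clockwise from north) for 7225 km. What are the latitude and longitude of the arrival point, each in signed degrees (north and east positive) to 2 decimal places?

10.39°, 88.64°

Angular distance δ = d/R = 7225/6378.14 = 1.13278 rad; initial bearing θ = 4.3232 rad.
sin φ₂ = sin φ₁ cos δ + cos φ₁ sin δ cos θ = (0.8509)(0.4241) + (0.5253)(0.9056)(-0.3795) = 0.1804, so φ₂ = 10.39°.
Δλ = atan2(sin θ sin δ cos φ₁, cos δ − sin φ₁ sin φ₂) = atan2(-0.4401, 0.2707) = -58.412°.
λ₂ = 147.050° − 58.412° = 88.64°.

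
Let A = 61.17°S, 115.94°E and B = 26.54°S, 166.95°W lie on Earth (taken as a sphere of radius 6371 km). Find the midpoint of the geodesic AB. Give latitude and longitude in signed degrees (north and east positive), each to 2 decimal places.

-50.08°, 167.92°

The central angle between A and B is δ = 1.0614 rad.
With f = 0.5, the slerp weights are sin((1−f)δ)/sin δ = 0.5797 and sin(fδ)/sin δ = 0.5797.
Weighted sum of the unit vectors: (0.5797)·(-0.2109,0.4336,-0.8761) + (0.5797)·(-0.8715,-0.2020,-0.4468) = (-0.6275, 0.1343, -0.7669).
Converting back: φ = atan2(z, √(x²+y²)) = -50.08°, λ = atan2(y, x) = 167.92°.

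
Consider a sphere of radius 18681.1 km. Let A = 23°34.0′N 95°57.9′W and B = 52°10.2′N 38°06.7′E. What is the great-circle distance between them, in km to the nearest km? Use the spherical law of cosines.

30752 km

Let φ₁ = 0.4113 rad, φ₂ = 0.9105 rad, and Δλ = 2.3401 rad.
cos c = sin φ₁ sin φ₂ + cos φ₁ cos φ₂ cos Δλ = (0.3998)(0.7898) + (0.9166)(0.6133)(-0.6956) = -0.07527,
so c = arccos(-0.07527) = 1.64613 rad.
Distance = R·c = 18681.1 × 1.6461 ≈ 30752 km.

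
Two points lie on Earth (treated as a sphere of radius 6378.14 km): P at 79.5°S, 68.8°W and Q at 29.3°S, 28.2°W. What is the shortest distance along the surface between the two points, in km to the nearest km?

In radians: φ₁ = -1.3875, φ₂ = -0.5114, Δλ = 40.600° = 0.7086 rad.
cos c = sin φ₁ sin φ₂ + cos φ₁ cos φ₂ cos Δλ = (-0.9833)(-0.4894) + (0.1822)(0.8721)(0.7593) = 0.60185,
so c = arccos(0.60185) = 0.92498 rad.
Distance = R·c = 6378.14 × 0.9250 ≈ 5900 km.

5900 km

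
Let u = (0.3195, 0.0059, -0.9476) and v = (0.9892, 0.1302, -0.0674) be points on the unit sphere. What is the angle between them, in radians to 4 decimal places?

1.1803 rad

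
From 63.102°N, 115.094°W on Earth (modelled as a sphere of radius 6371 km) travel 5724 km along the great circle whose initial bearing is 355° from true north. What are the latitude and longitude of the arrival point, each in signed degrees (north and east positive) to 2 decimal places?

Angular distance δ = d/R = 5724/6371 = 0.89845 rad; initial bearing θ = 6.1959 rad.
sin φ₂ = sin φ₁ cos δ + cos φ₁ sin δ cos θ = (0.8918)(0.6228) + (0.4524)(0.7824)(0.9962) = 0.9080, so φ₂ = 65.24°.
Δλ = atan2(sin θ sin δ cos φ₁, cos δ − sin φ₁ sin φ₂) = atan2(-0.0308, -0.1870) = -170.631°.
λ₂ = -115.094° − 170.631° = -285.73° → 74.27° after wrapping to (−180°, 180°].

65.24°, 74.27°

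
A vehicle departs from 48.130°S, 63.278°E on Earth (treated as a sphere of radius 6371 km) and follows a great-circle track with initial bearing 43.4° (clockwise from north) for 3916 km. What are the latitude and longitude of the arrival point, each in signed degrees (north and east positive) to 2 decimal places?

-19.19°, 88.08°

Angular distance δ = d/R = 3916/6371 = 0.61466 rad; initial bearing θ = 0.7575 rad.
sin φ₂ = sin φ₁ cos δ + cos φ₁ sin δ cos θ = (-0.7447)(0.8170) + (0.6674)(0.5767)(0.7266) = -0.3287, so φ₂ = -19.19°.
Δλ = atan2(sin θ sin δ cos φ₁, cos δ − sin φ₁ sin φ₂) = atan2(0.2645, 0.5722) = 24.806°.
λ₂ = 63.278° + 24.806° = 88.08°.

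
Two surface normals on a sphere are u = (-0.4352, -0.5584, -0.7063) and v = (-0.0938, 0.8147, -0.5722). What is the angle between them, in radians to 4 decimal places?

1.5808 rad

u·v = -0.0100; |u| = 1.0000, |v| = 1.0000.
cos θ = (u·v)/(|u||v|) = -0.0100, so θ = 1.5808 rad.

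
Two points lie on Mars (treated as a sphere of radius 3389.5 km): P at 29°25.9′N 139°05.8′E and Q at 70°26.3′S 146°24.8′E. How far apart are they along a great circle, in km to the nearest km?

5916 km

With latitudes φ₁ = 29.432°, φ₂ = -70.438° and longitude difference Δλ = 7.317°:
cos c = sin φ₁ sin φ₂ + cos φ₁ cos φ₂ cos Δλ = (0.4914)(-0.9423) + (0.8709)(0.3348)(0.9919) = -0.17379,
so c = arccos(-0.17379) = 1.74547 rad.
Distance = R·c = 3389.5 × 1.7455 ≈ 5916 km.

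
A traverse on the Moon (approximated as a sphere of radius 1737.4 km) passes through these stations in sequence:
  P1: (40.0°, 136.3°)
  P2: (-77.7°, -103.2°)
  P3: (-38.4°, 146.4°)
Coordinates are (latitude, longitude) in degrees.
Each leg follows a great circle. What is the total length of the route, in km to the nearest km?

5823 km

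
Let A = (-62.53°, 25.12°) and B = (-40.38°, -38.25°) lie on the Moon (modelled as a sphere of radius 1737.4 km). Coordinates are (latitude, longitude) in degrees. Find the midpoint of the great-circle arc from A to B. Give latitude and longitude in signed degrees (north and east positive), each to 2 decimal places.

-55.56°, -15.19°

Central angle δ = 0.7491 rad. Interpolating on the sphere with fraction f = 0.5:
P = [sin((1−f)δ)·A + sin(fδ)·B] / sin δ = 0.5372·A + 0.5372·B in Cartesian coordinates,
giving P = (0.5458, -0.1482, -0.8247), i.e. latitude -55.56°, longitude -15.19°.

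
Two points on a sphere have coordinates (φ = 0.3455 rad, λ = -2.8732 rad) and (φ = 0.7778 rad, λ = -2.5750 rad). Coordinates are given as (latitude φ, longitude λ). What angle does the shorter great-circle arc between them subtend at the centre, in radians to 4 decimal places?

0.4983 rad

Let φ₁ = 0.3455 rad, φ₂ = 0.7778 rad, and Δλ = 0.2982 rad.
cos c = sin φ₁ sin φ₂ + cos φ₁ cos φ₂ cos Δλ = (0.3387)(0.7017) + (0.9409)(0.7125)(0.9559) = 0.87842,
so c = arccos(0.87842) = 0.49825 rad.
So the angular separation is 0.4983 rad.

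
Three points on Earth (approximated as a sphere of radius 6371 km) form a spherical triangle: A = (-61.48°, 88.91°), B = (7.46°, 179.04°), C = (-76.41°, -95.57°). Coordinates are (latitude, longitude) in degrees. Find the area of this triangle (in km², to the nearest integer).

Side lengths (central angles): a = 1.6785, b = 0.7344, c = 1.6862 rad; semiperimeter s = 2.0496.
By l'Huilier's theorem, tan(E/4) = √[tan(s/2) tan((s−a)/2) tan((s−b)/2) tan((s−c)/2)], giving spherical excess E = 0.8254 rad.
Area = E·R² = 0.8254 × (6371)² ≈ 33503414 km².

33503414 km²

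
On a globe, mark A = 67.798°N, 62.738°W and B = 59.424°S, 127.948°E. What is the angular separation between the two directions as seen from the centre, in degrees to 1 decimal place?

Let φ₁ = 1.1833 rad, φ₂ = -1.0371 rad, and Δλ = -2.9551 rad.
Haversine: a = sin²(Δφ/2) + cos φ₁ cos φ₂ sin²(Δλ/2) = 0.8025 + (0.3779)(0.5087)(0.9913) = 0.99300.
Central angle c = 2·arcsin(√a) = 2.97410 rad.
So the angular separation is 170.4°.

170.4°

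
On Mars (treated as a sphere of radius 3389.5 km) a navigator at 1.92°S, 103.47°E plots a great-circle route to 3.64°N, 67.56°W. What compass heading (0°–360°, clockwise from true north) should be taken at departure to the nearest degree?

Δλ = -171.030° = -2.9850 rad.
y = sin Δλ · cos φ₂ = (-0.1559)(0.9980) = -0.1556
x = cos φ₁ sin φ₂ − sin φ₁ cos φ₂ cos Δλ = (0.9994)(0.0635) − (-0.0335)(0.9980)(-0.9878) = 0.0304
θ = atan2(y, x) = -78.94°; adding 360° gives 281°.

281°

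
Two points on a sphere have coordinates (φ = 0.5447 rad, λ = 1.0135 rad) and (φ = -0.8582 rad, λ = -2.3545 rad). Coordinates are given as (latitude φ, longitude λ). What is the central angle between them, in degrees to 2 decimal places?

159.55°

Let φ₁ = 0.5447 rad, φ₂ = -0.8582 rad, and Δλ = 2.9152 rad.
cos c = sin φ₁ sin φ₂ + cos φ₁ cos φ₂ cos Δλ = (0.5182)(-0.7567) + (0.8553)(0.6538)(-0.9745) = -0.93699,
so c = arccos(-0.93699) = 2.78471 rad.
So the angular separation is 159.55°.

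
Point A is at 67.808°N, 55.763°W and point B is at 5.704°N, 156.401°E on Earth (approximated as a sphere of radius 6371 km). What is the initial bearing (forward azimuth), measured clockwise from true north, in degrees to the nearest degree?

With φ₁ = 1.1835, φ₂ = 0.0996, Δλ = -2.5802 rad, the forward-azimuth formula gives
θ = atan2( sin Δλ cos φ₂ , cos φ₁ sin φ₂ − sin φ₁ cos φ₂ cos Δλ ) = atan2(-0.5297, 0.8175) = -32.94°.
Adding 360° brings this into [0°, 360°): 327°.

327°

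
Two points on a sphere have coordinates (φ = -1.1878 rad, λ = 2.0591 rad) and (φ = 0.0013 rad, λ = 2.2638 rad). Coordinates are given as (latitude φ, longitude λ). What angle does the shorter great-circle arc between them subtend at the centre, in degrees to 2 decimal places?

68.61°

In radians: φ₁ = -1.1878, φ₂ = 0.0013, Δλ = 11.728° = 0.2047 rad.
cos c = sin φ₁ sin φ₂ + cos φ₁ cos φ₂ cos Δλ = (-0.9275)(0.0013) + (0.3737)(1.0000)(0.9791) = 0.36469,
so c = arccos(0.36469) = 1.19749 rad.
So the angular separation is 68.61°.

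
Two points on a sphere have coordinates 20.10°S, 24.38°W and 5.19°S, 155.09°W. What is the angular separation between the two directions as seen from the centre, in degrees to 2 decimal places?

125.37°

In radians: φ₁ = -0.3508, φ₂ = -0.0906, Δλ = -130.710° = -2.2813 rad.
cos c = sin φ₁ sin φ₂ + cos φ₁ cos φ₂ cos Δλ = (-0.3437)(-0.0905) + (0.9391)(0.9959)(-0.6522) = -0.57891,
so c = arccos(-0.57891) = 2.18819 rad.
So the angular separation is 125.37°.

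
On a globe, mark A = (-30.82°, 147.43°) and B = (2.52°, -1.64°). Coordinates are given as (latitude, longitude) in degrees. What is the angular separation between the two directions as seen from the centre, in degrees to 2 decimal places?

With latitudes φ₁ = -30.820°, φ₂ = 2.520° and longitude difference Δλ = -149.070°:
Haversine: a = sin²(Δφ/2) + cos φ₁ cos φ₂ sin²(Δλ/2) = 0.0823 + (0.8588)(0.9990)(0.9289) = 0.87924.
Central angle c = 2·arcsin(√a) = 2.43176 rad.
So the angular separation is 139.33°.

139.33°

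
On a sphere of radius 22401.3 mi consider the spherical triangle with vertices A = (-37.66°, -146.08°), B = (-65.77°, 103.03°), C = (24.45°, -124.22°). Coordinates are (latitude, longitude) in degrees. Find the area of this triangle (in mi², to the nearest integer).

Side lengths (central angles): a = 2.2537, b = 1.1418, c = 1.1137 rad; semiperimeter s = 2.2546.
By l'Huilier's theorem, tan(E/4) = √[tan(s/2) tan((s−a)/2) tan((s−b)/2) tan((s−c)/2)], giving spherical excess E = 0.0792 rad.
Area = E·R² = 0.0792 × (22401.3)² ≈ 39722732 mi².

39722732 mi²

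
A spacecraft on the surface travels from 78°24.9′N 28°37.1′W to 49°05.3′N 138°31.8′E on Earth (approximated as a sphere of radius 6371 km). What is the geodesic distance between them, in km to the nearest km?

In radians: φ₁ = 1.3686, φ₂ = 0.8568, Δλ = 167.148° = 2.9173 rad.
cos c = sin φ₁ sin φ₂ + cos φ₁ cos φ₂ cos Δλ = (0.9796)(0.7557) + (0.2008)(0.6549)(-0.9749) = 0.61210,
so c = arccos(0.61210) = 0.91208 rad.
Distance = R·c = 6371 × 0.9121 ≈ 5811 km.

5811 km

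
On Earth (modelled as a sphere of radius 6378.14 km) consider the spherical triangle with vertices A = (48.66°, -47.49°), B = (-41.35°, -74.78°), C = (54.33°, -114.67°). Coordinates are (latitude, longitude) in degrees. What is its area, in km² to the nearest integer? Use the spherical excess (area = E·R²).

Side lengths (central angles): a = 1.7730, b = 0.7085, c = 1.6262 rad; semiperimeter s = 2.0539.
By l'Huilier's theorem, tan(E/4) = √[tan(s/2) tan((s−a)/2) tan((s−b)/2) tan((s−c)/2)], giving spherical excess E = 0.7938 rad.
Area = E·R² = 0.7938 × (6378.14)² ≈ 32291615 km².

32291615 km²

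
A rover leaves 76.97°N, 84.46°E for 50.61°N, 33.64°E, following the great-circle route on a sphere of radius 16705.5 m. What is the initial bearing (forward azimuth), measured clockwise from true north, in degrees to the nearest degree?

246°

Δλ = -50.820° = -0.8870 rad.
y = sin Δλ · cos φ₂ = (-0.7752)(0.6346) = -0.4919
x = cos φ₁ sin φ₂ − sin φ₁ cos φ₂ cos Δλ = (0.2255)(0.7728) − (0.9743)(0.6346)(0.6318) = -0.2163
θ = atan2(y, x) = -113.74°; adding 360° gives 246°.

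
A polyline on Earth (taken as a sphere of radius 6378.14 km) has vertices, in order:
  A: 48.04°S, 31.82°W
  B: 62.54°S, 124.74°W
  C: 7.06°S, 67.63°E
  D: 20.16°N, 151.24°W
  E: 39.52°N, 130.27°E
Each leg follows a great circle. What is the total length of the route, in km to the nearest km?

Leg A→B: central angle 0.8709 rad, distance 5554.8 km.
Leg B→C: central angle 1.9155 rad, distance 12217.5 km.
Leg C→D: central angle 2.4460 rad, distance 15601.1 km.
Leg D→E: central angle 1.1984 rad, distance 7643.8 km.
Total: 5554.8 + 12217.5 + 15601.1 + 7643.8 ≈ 41017 km.

41017 km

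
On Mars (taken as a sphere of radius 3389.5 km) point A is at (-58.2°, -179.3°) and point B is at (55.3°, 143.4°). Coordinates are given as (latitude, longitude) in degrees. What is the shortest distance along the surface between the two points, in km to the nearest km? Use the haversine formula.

Let φ₁ = -1.0158 rad, φ₂ = 0.9652 rad, and Δλ = -0.6510 rad.
Haversine: a = sin²(Δφ/2) + cos φ₁ cos φ₂ sin²(Δλ/2) = 0.6994 + (0.5270)(0.5693)(0.1023) = 0.73005.
Central angle c = 2·arcsin(√a) = 2.04891 rad.
Distance = R·c = 3389.5 × 2.0489 ≈ 6945 km.

6945 km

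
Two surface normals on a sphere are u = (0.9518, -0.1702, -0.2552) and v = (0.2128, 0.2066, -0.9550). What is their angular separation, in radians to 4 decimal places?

u·v = 0.4111; |u| = 1.0000, |v| = 1.0000.
cos θ = (u·v)/(|u||v|) = 0.4111, so θ = 1.1471 rad.

1.1471 rad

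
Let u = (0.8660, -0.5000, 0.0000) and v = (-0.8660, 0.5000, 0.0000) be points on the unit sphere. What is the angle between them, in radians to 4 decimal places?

u·v = -1.0000; |u| = 1.0000, |v| = 1.0000.
cos θ = (u·v)/(|u||v|) = -1.0000, so θ = 3.1416 rad.

3.1416 rad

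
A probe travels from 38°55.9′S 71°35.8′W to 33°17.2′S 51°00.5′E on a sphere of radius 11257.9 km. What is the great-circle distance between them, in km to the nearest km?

17746 km

In radians: φ₁ = -0.6795, φ₂ = -0.5810, Δλ = 122.605° = 2.1399 rad.
cos c = sin φ₁ sin φ₂ + cos φ₁ cos φ₂ cos Δλ = (-0.6284)(-0.5488) + (0.7779)(0.8359)(-0.5388) = -0.00551,
so c = arccos(-0.00551) = 1.57631 rad.
Distance = R·c = 11257.9 × 1.5763 ≈ 17746 km.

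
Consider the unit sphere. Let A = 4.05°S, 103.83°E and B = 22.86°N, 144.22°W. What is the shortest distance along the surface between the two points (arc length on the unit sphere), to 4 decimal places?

1.9509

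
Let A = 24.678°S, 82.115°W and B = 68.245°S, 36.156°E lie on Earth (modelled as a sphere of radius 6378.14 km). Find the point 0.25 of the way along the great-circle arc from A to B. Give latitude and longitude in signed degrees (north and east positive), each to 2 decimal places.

-42.52°, -73.51°

The central angle between A and B is δ = 1.3405 rad.
With f = 0.25, the slerp weights are sin((1−f)δ)/sin δ = 0.8673 and sin(fδ)/sin δ = 0.3378.
Weighted sum of the unit vectors: (0.8673)·(0.1247,-0.9001,-0.4175) + (0.3378)·(0.2993,0.2187,-0.9288) = (0.2092, -0.7067, -0.6758).
Converting back: φ = atan2(z, √(x²+y²)) = -42.52°, λ = atan2(y, x) = -73.51°.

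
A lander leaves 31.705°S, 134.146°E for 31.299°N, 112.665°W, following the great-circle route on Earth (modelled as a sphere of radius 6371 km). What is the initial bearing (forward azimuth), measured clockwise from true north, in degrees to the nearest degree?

Δλ = 113.189° = 1.9755 rad.
y = sin Δλ · cos φ₂ = (0.9192)(0.8545) = 0.7854
x = cos φ₁ sin φ₂ − sin φ₁ cos φ₂ cos Δλ = (0.8508)(0.5195) − (-0.5255)(0.8545)(-0.3938) = 0.2652
θ = atan2(y, x) = 71.35°, so the bearing is 71°.

71°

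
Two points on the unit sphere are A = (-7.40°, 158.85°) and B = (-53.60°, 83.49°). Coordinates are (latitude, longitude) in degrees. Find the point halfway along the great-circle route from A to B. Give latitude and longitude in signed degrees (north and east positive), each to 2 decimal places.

Central angle δ = 1.3156 rad. Interpolating on the sphere with fraction f = 0.5:
P = [sin((1−f)δ)·A + sin(fδ)·B] / sin δ = 0.6318·A + 0.6318·B in Cartesian coordinates,
giving P = (-0.5419, 0.5986, -0.5900), i.e. latitude -36.15°, longitude 132.15°.

-36.15°, 132.15°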